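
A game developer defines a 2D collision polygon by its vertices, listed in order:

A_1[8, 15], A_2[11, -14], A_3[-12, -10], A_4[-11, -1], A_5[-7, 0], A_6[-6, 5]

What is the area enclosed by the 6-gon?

A_1→A_2: (8)(-14) − (11)(15) = -277
A_2→A_3: (11)(-10) − (-12)(-14) = -278
A_3→A_4: (-12)(-1) − (-11)(-10) = -98
A_4→A_5: (-11)(0) − (-7)(-1) = -7
A_5→A_6: (-7)(5) − (-6)(0) = -35
A_6→A_1: (-6)(15) − (8)(5) = -130
Σ = -825
Area = |Σ|/2 = 412.5.

412.5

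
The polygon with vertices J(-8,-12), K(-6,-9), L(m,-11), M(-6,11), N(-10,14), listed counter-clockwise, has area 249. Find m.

12

Write out the shoelace sum; only the two edges meeting at L involve m:
2·Area = [((-6)·(-11) − m·(-9)) + (m·11 − (-6)·(-11))] + 258
       = 20·m + 258 = 498
⇒ m = 12.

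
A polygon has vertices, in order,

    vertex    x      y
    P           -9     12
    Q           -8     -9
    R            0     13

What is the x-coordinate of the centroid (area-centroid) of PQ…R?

Apply the shoelace formula. First the cross-terms c_i = x_i·y_{i+1} − x_{i+1}·y_i:
  177, -104, 117  ⇒  2A = 190, A = 95.
Then Σ (x_i + x_{i+1})·c_i = -3230, so x̄ = -3230 / (6·95) = -17/3.

-17/3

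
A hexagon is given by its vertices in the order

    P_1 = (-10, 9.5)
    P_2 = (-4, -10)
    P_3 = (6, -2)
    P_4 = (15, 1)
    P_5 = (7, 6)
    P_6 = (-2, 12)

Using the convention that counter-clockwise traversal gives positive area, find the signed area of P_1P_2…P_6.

261

Apply Gauss's area formula: 2A = Σ (x_i·y_{i+1} − x_{i+1}·y_i), indices taken mod 6.
Cross-terms: 138, 68, 36, 83, 96, 101  ⇒  Σ = 522
Signed area = Σ/2 = 261 (positive ⇒ counter-clockwise traversal).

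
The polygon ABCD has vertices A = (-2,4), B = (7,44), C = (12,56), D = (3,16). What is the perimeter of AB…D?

|AB| = √((9)² + (40)²) = √1681 = 41
|BC| = √((5)² + (12)²) = √169 = 13
|CD| = √((-9)² + (-40)²) = √1681 = 41
|DA| = √((-5)² + (-12)²) = √169 = 13
Perimeter = 41 + 13 + 41 + 13 = 108.

108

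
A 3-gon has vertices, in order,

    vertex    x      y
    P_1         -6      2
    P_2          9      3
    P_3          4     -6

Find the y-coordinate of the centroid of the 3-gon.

Apply the surveyor's formula. First the cross-terms c_i = x_i·y_{i+1} − x_{i+1}·y_i:
  -36, -66, -28  ⇒  2A = -130, A = -65.
Then Σ (y_i + y_{i+1})·c_i = 130, so ȳ = 130 / (6·(-65)) = -1/3.

-1/3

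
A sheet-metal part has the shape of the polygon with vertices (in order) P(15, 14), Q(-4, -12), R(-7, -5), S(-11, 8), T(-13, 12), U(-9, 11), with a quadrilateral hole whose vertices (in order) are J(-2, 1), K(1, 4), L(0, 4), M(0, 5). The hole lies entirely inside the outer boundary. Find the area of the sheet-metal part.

324

Outer boundary:
Apply Gauss's area formula: 2A = Σ (x_i·y_{i+1} − x_{i+1}·y_i), indices taken mod 6.
P→Q: (15)(-12) − (-4)(14) = -124
Q→R: (-4)(-5) − (-7)(-12) = -64
R→S: (-7)(8) − (-11)(-5) = -111
S→T: (-11)(12) − (-13)(8) = -28
T→U: (-13)(11) − (-9)(12) = -35
U→P: (-9)(14) − (15)(11) = -291
Σ = -653
Area = |Σ|/2 = 326.5.
Hole:
Apply the surveyor's formula: 2A = Σ (x_i·y_{i+1} − x_{i+1}·y_i), indices taken mod 4.
Σ = (-9) + (4) + (0) + (10) = 5
Area = |Σ|/2 = 2.5.
Net area = 326.5 − 2.5 = 324.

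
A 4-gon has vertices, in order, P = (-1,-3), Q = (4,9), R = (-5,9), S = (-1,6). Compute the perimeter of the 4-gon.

|PQ| = √((5)² + (12)²) = √169 = 13
|QR| = √((-9)² + (0)²) = √81 = 9
|RS| = √((4)² + (-3)²) = √25 = 5
|SP| = √((0)² + (-9)²) = √81 = 9
Perimeter = 13 + 9 + 5 + 9 = 36.

36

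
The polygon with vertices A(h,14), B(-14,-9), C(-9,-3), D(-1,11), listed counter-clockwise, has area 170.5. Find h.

-15

Write out the shoelace sum; only the two edges meeting at A involve h:
2·Area = [((-1)·14 − h·11) + (h·(-9) − (-14)·14)] + -141
       = -20·h + 41 = 341
⇒ h = -15.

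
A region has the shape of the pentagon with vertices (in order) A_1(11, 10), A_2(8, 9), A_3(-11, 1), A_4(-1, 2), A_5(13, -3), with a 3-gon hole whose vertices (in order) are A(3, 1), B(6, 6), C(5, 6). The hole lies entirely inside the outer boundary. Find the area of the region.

Outer boundary:
Apply the shoelace formula: 2A = Σ (x_i·y_{i+1} − x_{i+1}·y_i), indices taken mod 5.
Σ = (19) + (107) + (-21) + (-23) + (163) = 245
Area = |Σ|/2 = 122.5.
Hole:
Apply the surveyor's formula: 2A = Σ (x_i·y_{i+1} − x_{i+1}·y_i), indices taken mod 3.
Σ = (12) + (6) + (-13) = 5
Area = |Σ|/2 = 2.5.
Net area = 122.5 − 2.5 = 120.

120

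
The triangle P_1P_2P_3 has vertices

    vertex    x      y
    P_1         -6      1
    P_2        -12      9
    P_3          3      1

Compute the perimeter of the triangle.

|P_1P_2| = √((-6)² + (8)²) = √100 = 10
|P_2P_3| = √((15)² + (-8)²) = √289 = 17
|P_3P_1| = √((-9)² + (0)²) = √81 = 9
Perimeter = 10 + 17 + 9 = 36.

36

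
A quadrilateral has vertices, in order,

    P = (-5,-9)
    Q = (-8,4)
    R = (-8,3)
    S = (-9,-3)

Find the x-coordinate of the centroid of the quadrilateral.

Apply the surveyor's formula. First the cross-terms c_i = x_i·y_{i+1} − x_{i+1}·y_i:
  -92, 8, 51, 66  ⇒  2A = 33, A = 16.5.
Then Σ (x_i + x_{i+1})·c_i = -723, so x̄ = -723 / (6·16.5) = -241/33.

-241/33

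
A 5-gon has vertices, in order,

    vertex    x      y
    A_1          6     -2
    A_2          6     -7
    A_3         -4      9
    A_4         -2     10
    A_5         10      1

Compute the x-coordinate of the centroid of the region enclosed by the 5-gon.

Apply the surveyor's formula. First the cross-terms c_i = x_i·y_{i+1} − x_{i+1}·y_i:
  -30, 26, -22, -102, -26  ⇒  2A = -154, A = -77.
Then Σ (x_i + x_{i+1})·c_i = -1408, so x̄ = -1408 / (6·(-77)) = 64/21.

64/21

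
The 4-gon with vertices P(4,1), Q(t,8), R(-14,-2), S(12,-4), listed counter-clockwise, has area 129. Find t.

Write out the shoelace sum; only the two edges meeting at Q involve t:
2·Area = [(4·8 − t·1) + (t·(-2) − (-14)·8)] + 108
       = -3·t + 252 = 258
⇒ t = -2.

-2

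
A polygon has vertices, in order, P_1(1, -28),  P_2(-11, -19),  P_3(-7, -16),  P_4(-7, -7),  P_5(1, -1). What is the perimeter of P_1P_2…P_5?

66

|P_1P_2| = √((-12)² + (9)²) = √225 = 15
|P_2P_3| = √((4)² + (3)²) = √25 = 5
|P_3P_4| = √((0)² + (9)²) = √81 = 9
|P_4P_5| = √((8)² + (6)²) = √100 = 10
|P_5P_1| = √((0)² + (-27)²) = √729 = 27
Perimeter = 15 + 5 + 9 + 10 + 27 = 66.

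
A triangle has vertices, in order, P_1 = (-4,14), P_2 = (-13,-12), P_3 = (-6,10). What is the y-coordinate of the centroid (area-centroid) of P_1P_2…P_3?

4

Apply Gauss's area formula. First the cross-terms c_i = x_i·y_{i+1} − x_{i+1}·y_i:
  230, -202, -44  ⇒  2A = -16, A = -8.
Then Σ (y_i + y_{i+1})·c_i = -192, so ȳ = -192 / (6·(-8)) = 4.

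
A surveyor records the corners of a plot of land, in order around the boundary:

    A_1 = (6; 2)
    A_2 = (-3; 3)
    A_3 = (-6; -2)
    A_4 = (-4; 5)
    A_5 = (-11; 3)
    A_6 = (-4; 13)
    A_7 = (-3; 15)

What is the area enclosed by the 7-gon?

97.5

Cross-terms: 24, 24, -38, 43, -131, -21, -96  ⇒  Σ = -195
Area = |Σ|/2 = 97.5.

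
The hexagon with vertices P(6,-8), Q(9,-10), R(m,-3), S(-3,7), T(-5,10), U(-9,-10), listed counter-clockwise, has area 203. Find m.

9

The doubled signed area Σ (x_i y_{i+1} − x_{i+1} y_i) is linear in m.
With m=0 it equals 253; the coefficient of m is 17 (from the two edges through R).
So 17·m + 253 = 2·203 = 406 ⇒ m = 9.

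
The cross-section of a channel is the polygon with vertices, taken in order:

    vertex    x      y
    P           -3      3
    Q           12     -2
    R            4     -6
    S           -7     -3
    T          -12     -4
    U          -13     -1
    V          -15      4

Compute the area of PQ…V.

148

Σ = (-30) + (-64) + (-54) + (-8) + (-40) + (-67) + (-33) = -296
Area = |Σ|/2 = 148.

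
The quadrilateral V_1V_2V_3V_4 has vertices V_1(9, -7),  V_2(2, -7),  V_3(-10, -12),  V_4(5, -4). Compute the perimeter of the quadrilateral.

|V_1V_2| = √((-7)² + (0)²) = √49 = 7
|V_2V_3| = √((-12)² + (-5)²) = √169 = 13
|V_3V_4| = √((15)² + (8)²) = √289 = 17
|V_4V_1| = √((4)² + (-3)²) = √25 = 5
Perimeter = 7 + 13 + 17 + 5 = 42.

42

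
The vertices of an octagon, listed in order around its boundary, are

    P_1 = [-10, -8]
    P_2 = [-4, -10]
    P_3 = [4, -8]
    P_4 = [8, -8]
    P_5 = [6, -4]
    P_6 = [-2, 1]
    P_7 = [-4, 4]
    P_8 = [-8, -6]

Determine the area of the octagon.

Σ = (68) + (72) + (32) + (16) + (-2) + (-4) + (56) + (4) = 242
Area = |Σ|/2 = 121.

121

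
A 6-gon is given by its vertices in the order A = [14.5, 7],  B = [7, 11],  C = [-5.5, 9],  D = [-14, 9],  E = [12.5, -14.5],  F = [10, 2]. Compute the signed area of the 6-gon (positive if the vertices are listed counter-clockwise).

306

Cross-terms: 110.5, 123.5, 76.5, 90.5, 170, 41  ⇒  Σ = 612
Signed area = Σ/2 = 306 (positive ⇒ counter-clockwise traversal).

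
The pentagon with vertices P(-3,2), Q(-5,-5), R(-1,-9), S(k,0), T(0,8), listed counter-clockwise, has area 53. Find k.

1

Write out the shoelace sum; only the two edges meeting at S involve k:
2·Area = [((-1)·0 − k·(-9)) + (k·8 − 0·0)] + 89
       = 17·k + 89 = 106
⇒ k = 1.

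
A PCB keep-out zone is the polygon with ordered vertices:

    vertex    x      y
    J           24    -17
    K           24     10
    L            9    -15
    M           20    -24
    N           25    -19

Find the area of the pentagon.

266.5

Apply the shoelace (surveyor's) formula: 2A = Σ (x_i·y_{i+1} − x_{i+1}·y_i), indices taken mod 5.
Σ = (648) + (-450) + (84) + (220) + (31) = 533
Area = |Σ|/2 = 266.5.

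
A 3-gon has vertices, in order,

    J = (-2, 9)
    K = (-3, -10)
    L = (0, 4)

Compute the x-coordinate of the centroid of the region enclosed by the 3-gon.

Apply the surveyor's formula. First the cross-terms c_i = x_i·y_{i+1} − x_{i+1}·y_i:
  47, -12, 8  ⇒  2A = 43, A = 21.5.
Then Σ (x_i + x_{i+1})·c_i = -215, so x̄ = -215 / (6·21.5) = -5/3.

-5/3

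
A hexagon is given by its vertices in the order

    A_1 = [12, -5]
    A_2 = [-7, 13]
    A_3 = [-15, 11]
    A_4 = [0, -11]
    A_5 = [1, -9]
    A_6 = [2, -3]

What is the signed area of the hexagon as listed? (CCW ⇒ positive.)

228

Apply Gauss's area formula: 2A = Σ (x_i·y_{i+1} − x_{i+1}·y_i), indices taken mod 6.
Σ = (121) + (118) + (165) + (11) + (15) + (26) = 456
Signed area = Σ/2 = 228 (positive ⇒ counter-clockwise traversal).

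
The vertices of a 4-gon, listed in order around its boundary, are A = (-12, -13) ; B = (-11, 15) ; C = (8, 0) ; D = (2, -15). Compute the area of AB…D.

384.5

Apply the surveyor's formula: 2A = Σ (x_i·y_{i+1} − x_{i+1}·y_i), indices taken mod 4.
Cross-terms: -323, -120, -120, -206  ⇒  Σ = -769
Area = |Σ|/2 = 384.5.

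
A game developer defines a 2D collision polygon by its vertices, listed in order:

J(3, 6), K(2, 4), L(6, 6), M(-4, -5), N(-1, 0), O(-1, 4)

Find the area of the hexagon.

22.5

Apply the surveyor's formula: 2A = Σ (x_i·y_{i+1} − x_{i+1}·y_i), indices taken mod 6.
Cross-terms: 0, -12, -6, -5, -4, -18  ⇒  Σ = -45
Area = |Σ|/2 = 22.5.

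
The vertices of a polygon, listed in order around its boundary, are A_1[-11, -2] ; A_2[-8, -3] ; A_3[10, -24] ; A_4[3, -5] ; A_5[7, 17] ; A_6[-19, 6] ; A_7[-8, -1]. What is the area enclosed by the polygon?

Apply the shoelace formula: 2A = Σ (x_i·y_{i+1} − x_{i+1}·y_i), indices taken mod 7.
Σ = (17) + (222) + (22) + (86) + (365) + (67) + (5) = 784
Area = |Σ|/2 = 392.

392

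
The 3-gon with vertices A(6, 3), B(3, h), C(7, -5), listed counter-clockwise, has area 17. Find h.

The doubled signed area Σ (x_i y_{i+1} − x_{i+1} y_i) is linear in h.
With h=0 it equals 27; the coefficient of h is -1 (from the two edges through B).
So -1·h + 27 = 2·17 = 34 ⇒ h = -7.

-7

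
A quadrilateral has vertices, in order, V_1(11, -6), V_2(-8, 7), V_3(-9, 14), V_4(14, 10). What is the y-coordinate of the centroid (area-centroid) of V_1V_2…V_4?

Apply Gauss's area formula. First the cross-terms c_i = x_i·y_{i+1} − x_{i+1}·y_i:
  29, -49, -286, -194  ⇒  2A = -500, A = -250.
Then Σ (y_i + y_{i+1})·c_i = -8640, so ȳ = -8640 / (6·(-250)) = 5.76.

5.76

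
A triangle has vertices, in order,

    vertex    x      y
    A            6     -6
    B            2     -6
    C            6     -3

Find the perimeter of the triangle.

|AB| = √((-4)² + (0)²) = √16 = 4
|BC| = √((4)² + (3)²) = √25 = 5
|CA| = √((0)² + (-3)²) = √9 = 3
Perimeter = 4 + 5 + 3 = 12.

12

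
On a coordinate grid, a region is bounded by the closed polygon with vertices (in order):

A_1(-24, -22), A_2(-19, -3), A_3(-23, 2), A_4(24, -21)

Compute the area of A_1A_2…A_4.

525

Σ = (-346) + (-107) + (435) + (-1032) = -1050
Area = |Σ|/2 = 525.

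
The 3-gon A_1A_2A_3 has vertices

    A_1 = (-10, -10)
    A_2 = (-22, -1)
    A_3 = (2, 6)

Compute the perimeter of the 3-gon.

60

|A_1A_2| = √((-12)² + (9)²) = √225 = 15
|A_2A_3| = √((24)² + (7)²) = √625 = 25
|A_3A_1| = √((-12)² + (-16)²) = √400 = 20
Perimeter = 15 + 25 + 20 = 60.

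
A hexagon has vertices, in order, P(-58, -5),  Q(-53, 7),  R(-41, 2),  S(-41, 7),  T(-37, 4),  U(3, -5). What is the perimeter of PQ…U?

138

|PQ| = √((5)² + (12)²) = √169 = 13
|QR| = √((12)² + (-5)²) = √169 = 13
|RS| = √((0)² + (5)²) = √25 = 5
|ST| = √((4)² + (-3)²) = √25 = 5
|TU| = √((40)² + (-9)²) = √1681 = 41
|UP| = √((-61)² + (0)²) = √3721 = 61
Perimeter = 13 + 13 + 5 + 5 + 41 + 61 = 138.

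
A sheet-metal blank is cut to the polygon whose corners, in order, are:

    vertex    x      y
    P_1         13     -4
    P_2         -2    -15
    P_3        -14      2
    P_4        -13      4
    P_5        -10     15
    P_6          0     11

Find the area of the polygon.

427.5

Apply Gauss's area formula: 2A = Σ (x_i·y_{i+1} − x_{i+1}·y_i), indices taken mod 6.
Σ = (-203) + (-214) + (-30) + (-155) + (-110) + (-143) = -855
Area = |Σ|/2 = 427.5.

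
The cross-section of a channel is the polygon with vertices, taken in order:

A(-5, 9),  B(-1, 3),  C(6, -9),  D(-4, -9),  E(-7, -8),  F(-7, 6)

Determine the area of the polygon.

Apply the surveyor's formula: 2A = Σ (x_i·y_{i+1} − x_{i+1}·y_i), indices taken mod 6.
A→B: (-5)(3) − (-1)(9) = -6
B→C: (-1)(-9) − (6)(3) = -9
C→D: (6)(-9) − (-4)(-9) = -90
D→E: (-4)(-8) − (-7)(-9) = -31
E→F: (-7)(6) − (-7)(-8) = -98
F→A: (-7)(9) − (-5)(6) = -33
Σ = -267
Area = |Σ|/2 = 133.5.

133.5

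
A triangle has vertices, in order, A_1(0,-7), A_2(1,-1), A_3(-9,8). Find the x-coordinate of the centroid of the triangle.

-8/3

Apply Gauss's area formula. First the cross-terms c_i = x_i·y_{i+1} − x_{i+1}·y_i:
  7, -1, 63  ⇒  2A = 69, A = 34.5.
Then Σ (x_i + x_{i+1})·c_i = -552, so x̄ = -552 / (6·34.5) = -8/3.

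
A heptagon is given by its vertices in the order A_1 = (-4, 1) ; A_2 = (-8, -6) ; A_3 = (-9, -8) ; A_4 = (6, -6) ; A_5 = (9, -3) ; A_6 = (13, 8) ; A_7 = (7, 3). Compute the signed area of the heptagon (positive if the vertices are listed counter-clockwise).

Apply Gauss's area formula: 2A = Σ (x_i·y_{i+1} − x_{i+1}·y_i), indices taken mod 7.
Σ = (32) + (10) + (102) + (36) + (111) + (-17) + (19) = 293
Signed area = Σ/2 = 146.5 (positive ⇒ counter-clockwise traversal).

146.5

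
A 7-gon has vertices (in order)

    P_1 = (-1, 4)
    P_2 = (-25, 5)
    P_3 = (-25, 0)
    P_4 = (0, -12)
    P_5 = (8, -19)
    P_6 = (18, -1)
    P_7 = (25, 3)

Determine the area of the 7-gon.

Apply the shoelace formula: 2A = Σ (x_i·y_{i+1} − x_{i+1}·y_i), indices taken mod 7.
P_1→P_2: (-1)(5) − (-25)(4) = 95
P_2→P_3: (-25)(0) − (-25)(5) = 125
P_3→P_4: (-25)(-12) − (0)(0) = 300
P_4→P_5: (0)(-19) − (8)(-12) = 96
P_5→P_6: (8)(-1) − (18)(-19) = 334
P_6→P_7: (18)(3) − (25)(-1) = 79
P_7→P_1: (25)(4) − (-1)(3) = 103
Σ = 1132
Area = |Σ|/2 = 566.

566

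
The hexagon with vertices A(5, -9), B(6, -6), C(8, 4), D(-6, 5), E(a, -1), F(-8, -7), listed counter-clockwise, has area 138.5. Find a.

-1

The doubled signed area Σ (x_i y_{i+1} − x_{i+1} y_i) is linear in a.
With a=0 it equals 265; the coefficient of a is -12 (from the two edges through E).
So -12·a + 265 = 2·138.5 = 277 ⇒ a = -1.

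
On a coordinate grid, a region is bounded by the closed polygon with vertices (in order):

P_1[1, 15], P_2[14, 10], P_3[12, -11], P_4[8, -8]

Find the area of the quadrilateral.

177

Σ = (-200) + (-274) + (-8) + (128) = -354
Area = |Σ|/2 = 177.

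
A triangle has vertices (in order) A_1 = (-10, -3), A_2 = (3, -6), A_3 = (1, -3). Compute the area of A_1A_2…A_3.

Σ = (69) + (-3) + (-33) = 33
Area = |Σ|/2 = 16.5.

16.5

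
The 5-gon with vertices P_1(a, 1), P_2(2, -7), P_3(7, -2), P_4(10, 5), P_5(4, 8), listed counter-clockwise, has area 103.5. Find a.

-3

The doubled signed area Σ (x_i y_{i+1} − x_{i+1} y_i) is linear in a.
With a=0 it equals 162; the coefficient of a is -15 (from the two edges through P_1).
So -15·a + 162 = 2·103.5 = 207 ⇒ a = -3.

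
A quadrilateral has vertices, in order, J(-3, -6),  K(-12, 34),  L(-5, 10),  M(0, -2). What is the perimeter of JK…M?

84

|JK| = √((-9)² + (40)²) = √1681 = 41
|KL| = √((7)² + (-24)²) = √625 = 25
|LM| = √((5)² + (-12)²) = √169 = 13
|MJ| = √((-3)² + (-4)²) = √25 = 5
Perimeter = 41 + 25 + 13 + 5 = 84.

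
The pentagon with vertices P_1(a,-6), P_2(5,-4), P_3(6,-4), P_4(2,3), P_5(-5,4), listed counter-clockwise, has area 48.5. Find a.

The doubled signed area Σ (x_i y_{i+1} − x_{i+1} y_i) is linear in a.
With a=0 it equals 113; the coefficient of a is -8 (from the two edges through P_1).
So -8·a + 113 = 2·48.5 = 97 ⇒ a = 2.

2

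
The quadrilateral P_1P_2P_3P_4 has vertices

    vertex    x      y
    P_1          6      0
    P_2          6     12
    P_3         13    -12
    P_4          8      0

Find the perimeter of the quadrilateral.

52

|P_1P_2| = √((0)² + (12)²) = √144 = 12
|P_2P_3| = √((7)² + (-24)²) = √625 = 25
|P_3P_4| = √((-5)² + (12)²) = √169 = 13
|P_4P_1| = √((-2)² + (0)²) = √4 = 2
Perimeter = 12 + 25 + 13 + 2 = 52.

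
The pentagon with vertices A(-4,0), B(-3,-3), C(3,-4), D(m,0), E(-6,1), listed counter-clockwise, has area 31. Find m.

The doubled signed area Σ (x_i y_{i+1} − x_{i+1} y_i) is linear in m.
With m=0 it equals 37; the coefficient of m is 5 (from the two edges through D).
So 5·m + 37 = 2·31 = 62 ⇒ m = 5.

5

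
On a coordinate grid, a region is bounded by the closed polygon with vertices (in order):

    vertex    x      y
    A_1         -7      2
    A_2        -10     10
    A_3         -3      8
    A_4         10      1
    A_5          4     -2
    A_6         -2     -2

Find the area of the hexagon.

118.5

Σ = (-50) + (-50) + (-83) + (-24) + (-12) + (-18) = -237
Area = |Σ|/2 = 118.5.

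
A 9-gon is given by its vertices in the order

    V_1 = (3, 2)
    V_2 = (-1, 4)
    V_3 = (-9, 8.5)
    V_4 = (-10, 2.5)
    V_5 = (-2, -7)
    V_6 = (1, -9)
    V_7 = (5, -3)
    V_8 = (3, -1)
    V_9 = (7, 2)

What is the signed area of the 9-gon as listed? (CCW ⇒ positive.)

135.5

V_1→V_2: (3)(4) − (-1)(2) = 14
V_2→V_3: (-1)(8.5) − (-9)(4) = 27.5
V_3→V_4: (-9)(2.5) − (-10)(8.5) = 62.5
V_4→V_5: (-10)(-7) − (-2)(2.5) = 75
V_5→V_6: (-2)(-9) − (1)(-7) = 25
V_6→V_7: (1)(-3) − (5)(-9) = 42
V_7→V_8: (5)(-1) − (3)(-3) = 4
V_8→V_9: (3)(2) − (7)(-1) = 13
V_9→V_1: (7)(2) − (3)(2) = 8
Σ = 271
Signed area = Σ/2 = 135.5 (positive ⇒ counter-clockwise traversal).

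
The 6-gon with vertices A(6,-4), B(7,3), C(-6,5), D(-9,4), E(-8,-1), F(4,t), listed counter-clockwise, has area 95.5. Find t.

The doubled signed area Σ (x_i y_{i+1} − x_{i+1} y_i) is linear in t.
With t=0 it equals 149; the coefficient of t is -14 (from the two edges through F).
So -14·t + 149 = 2·95.5 = 191 ⇒ t = -3.

-3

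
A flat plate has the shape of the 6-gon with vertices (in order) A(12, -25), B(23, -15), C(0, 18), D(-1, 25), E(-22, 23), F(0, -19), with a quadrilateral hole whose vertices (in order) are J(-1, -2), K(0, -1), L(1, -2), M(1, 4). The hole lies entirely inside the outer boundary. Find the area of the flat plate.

995

Outer boundary:
Apply the surveyor's formula: 2A = Σ (x_i·y_{i+1} − x_{i+1}·y_i), indices taken mod 6.
Σ = (395) + (414) + (18) + (527) + (418) + (228) = 2000
Area = |Σ|/2 = 1000.
Hole:
Σ = (1) + (1) + (6) + (2) = 10
Area = |Σ|/2 = 5.
Net area = 1000 − 5 = 995.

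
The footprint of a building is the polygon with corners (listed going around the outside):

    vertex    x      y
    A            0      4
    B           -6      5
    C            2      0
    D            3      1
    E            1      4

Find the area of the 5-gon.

15.5

Apply Gauss's area formula: 2A = Σ (x_i·y_{i+1} − x_{i+1}·y_i), indices taken mod 5.
Cross-terms: 24, -10, 2, 11, 4  ⇒  Σ = 31
Area = |Σ|/2 = 15.5.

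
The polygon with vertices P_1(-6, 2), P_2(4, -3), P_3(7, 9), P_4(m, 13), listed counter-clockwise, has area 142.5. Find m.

Write out the shoelace sum; only the two edges meeting at P_4 involve m:
2·Area = [(7·13 − m·9) + (m·2 − (-6)·13)] + 67
       = -7·m + 236 = 285
⇒ m = -7.

-7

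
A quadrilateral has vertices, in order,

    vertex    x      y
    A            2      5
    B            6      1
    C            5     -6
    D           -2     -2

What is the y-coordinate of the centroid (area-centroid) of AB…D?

Apply the shoelace formula. First the cross-terms c_i = x_i·y_{i+1} − x_{i+1}·y_i:
  -28, -41, -22, -6  ⇒  2A = -97, A = -48.5.
Then Σ (y_i + y_{i+1})·c_i = 195, so ȳ = 195 / (6·(-48.5)) = -65/97.

-65/97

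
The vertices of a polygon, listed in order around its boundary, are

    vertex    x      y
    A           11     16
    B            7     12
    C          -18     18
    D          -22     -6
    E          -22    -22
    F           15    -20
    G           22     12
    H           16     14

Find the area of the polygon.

Apply the surveyor's formula: 2A = Σ (x_i·y_{i+1} − x_{i+1}·y_i), indices taken mod 8.
Σ = (20) + (342) + (504) + (352) + (770) + (620) + (116) + (102) = 2826
Area = |Σ|/2 = 1413.

1413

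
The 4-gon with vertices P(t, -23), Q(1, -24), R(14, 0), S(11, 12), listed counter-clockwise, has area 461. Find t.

-18

Write out the shoelace sum; only the two edges meeting at P involve t:
2·Area = [(11·(-23) − t·12) + (t·(-24) − 1·(-23))] + 504
       = -36·t + 274 = 922
⇒ t = -18.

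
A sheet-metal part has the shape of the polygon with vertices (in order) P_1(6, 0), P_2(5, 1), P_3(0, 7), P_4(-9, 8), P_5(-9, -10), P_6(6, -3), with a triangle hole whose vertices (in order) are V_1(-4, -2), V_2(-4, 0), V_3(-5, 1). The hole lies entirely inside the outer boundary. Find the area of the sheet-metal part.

184.5

Outer boundary:
Σ = (6) + (35) + (63) + (162) + (87) + (18) = 371
Area = |Σ|/2 = 185.5.
Hole:
Σ = (-8) + (-4) + (14) = 2
Area = |Σ|/2 = 1.
Net area = 185.5 − 1 = 184.5.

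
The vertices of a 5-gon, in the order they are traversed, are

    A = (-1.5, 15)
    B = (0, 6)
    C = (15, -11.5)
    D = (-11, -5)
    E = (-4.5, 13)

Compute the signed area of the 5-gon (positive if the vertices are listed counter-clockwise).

Σ = (-9) + (-90) + (-201.5) + (-165.5) + (-48) = -514
Signed area = Σ/2 = -257 (negative ⇒ clockwise traversal).

-257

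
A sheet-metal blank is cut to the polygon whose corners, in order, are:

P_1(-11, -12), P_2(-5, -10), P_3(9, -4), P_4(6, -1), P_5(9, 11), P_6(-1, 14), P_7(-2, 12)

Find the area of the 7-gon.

279.5

Apply the surveyor's formula: 2A = Σ (x_i·y_{i+1} − x_{i+1}·y_i), indices taken mod 7.
P_1→P_2: (-11)(-10) − (-5)(-12) = 50
P_2→P_3: (-5)(-4) − (9)(-10) = 110
P_3→P_4: (9)(-1) − (6)(-4) = 15
P_4→P_5: (6)(11) − (9)(-1) = 75
P_5→P_6: (9)(14) − (-1)(11) = 137
P_6→P_7: (-1)(12) − (-2)(14) = 16
P_7→P_1: (-2)(-12) − (-11)(12) = 156
Σ = 559
Area = |Σ|/2 = 279.5.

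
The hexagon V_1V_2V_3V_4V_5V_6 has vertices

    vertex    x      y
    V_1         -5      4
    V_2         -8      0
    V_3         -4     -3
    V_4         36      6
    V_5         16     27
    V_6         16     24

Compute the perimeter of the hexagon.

|V_1V_2| = √((-3)² + (-4)²) = √25 = 5
|V_2V_3| = √((4)² + (-3)²) = √25 = 5
|V_3V_4| = √((40)² + (9)²) = √1681 = 41
|V_4V_5| = √((-20)² + (21)²) = √841 = 29
|V_5V_6| = √((0)² + (-3)²) = √9 = 3
|V_6V_1| = √((-21)² + (-20)²) = √841 = 29
Perimeter = 5 + 5 + 41 + 29 + 3 + 29 = 112.

112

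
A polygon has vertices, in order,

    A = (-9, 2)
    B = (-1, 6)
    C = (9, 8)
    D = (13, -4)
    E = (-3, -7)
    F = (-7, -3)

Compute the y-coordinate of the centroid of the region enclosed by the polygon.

15/73

Apply the surveyor's formula. First the cross-terms c_i = x_i·y_{i+1} − x_{i+1}·y_i:
  -52, -62, -140, -103, -40, -41  ⇒  2A = -438, A = -219.
Then Σ (y_i + y_{i+1})·c_i = -270, so ȳ = -270 / (6·(-219)) = 15/73.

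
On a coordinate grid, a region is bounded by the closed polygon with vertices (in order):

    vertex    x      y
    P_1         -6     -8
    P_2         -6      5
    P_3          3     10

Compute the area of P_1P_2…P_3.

58.5

Apply the shoelace formula: 2A = Σ (x_i·y_{i+1} − x_{i+1}·y_i), indices taken mod 3.
Σ = (-78) + (-75) + (36) = -117
Area = |Σ|/2 = 58.5.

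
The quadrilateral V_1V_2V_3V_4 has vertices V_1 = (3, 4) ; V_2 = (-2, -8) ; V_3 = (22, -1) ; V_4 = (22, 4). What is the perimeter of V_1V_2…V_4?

62

|V_1V_2| = √((-5)² + (-12)²) = √169 = 13
|V_2V_3| = √((24)² + (7)²) = √625 = 25
|V_3V_4| = √((0)² + (5)²) = √25 = 5
|V_4V_1| = √((-19)² + (0)²) = √361 = 19
Perimeter = 13 + 25 + 5 + 19 = 62.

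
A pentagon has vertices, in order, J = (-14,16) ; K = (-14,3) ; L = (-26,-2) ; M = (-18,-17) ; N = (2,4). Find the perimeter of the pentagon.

92

|JK| = √((0)² + (-13)²) = √169 = 13
|KL| = √((-12)² + (-5)²) = √169 = 13
|LM| = √((8)² + (-15)²) = √289 = 17
|MN| = √((20)² + (21)²) = √841 = 29
|NJ| = √((-16)² + (12)²) = √400 = 20
Perimeter = 13 + 13 + 17 + 29 + 20 = 92.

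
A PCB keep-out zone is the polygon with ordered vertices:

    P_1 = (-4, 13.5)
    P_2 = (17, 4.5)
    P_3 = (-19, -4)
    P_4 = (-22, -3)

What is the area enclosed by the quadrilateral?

285

Apply the surveyor's formula: 2A = Σ (x_i·y_{i+1} − x_{i+1}·y_i), indices taken mod 4.
Σ = (-247.5) + (17.5) + (-31) + (-309) = -570
Area = |Σ|/2 = 285.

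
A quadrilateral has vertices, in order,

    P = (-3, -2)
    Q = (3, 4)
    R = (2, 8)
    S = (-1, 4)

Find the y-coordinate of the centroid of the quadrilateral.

10/3

Apply the surveyor's formula. First the cross-terms c_i = x_i·y_{i+1} − x_{i+1}·y_i:
  -6, 16, 16, 14  ⇒  2A = 40, A = 20.
Then Σ (y_i + y_{i+1})·c_i = 400, so ȳ = 400 / (6·20) = 10/3.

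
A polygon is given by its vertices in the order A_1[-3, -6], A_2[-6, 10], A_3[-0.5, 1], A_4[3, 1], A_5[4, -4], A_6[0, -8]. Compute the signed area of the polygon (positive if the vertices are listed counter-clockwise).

-71.25

Apply the shoelace (surveyor's) formula: 2A = Σ (x_i·y_{i+1} − x_{i+1}·y_i), indices taken mod 6.
Σ = (-66) + (-1) + (-3.5) + (-16) + (-32) + (-24) = -142.5
Signed area = Σ/2 = -71.25 (negative ⇒ clockwise traversal).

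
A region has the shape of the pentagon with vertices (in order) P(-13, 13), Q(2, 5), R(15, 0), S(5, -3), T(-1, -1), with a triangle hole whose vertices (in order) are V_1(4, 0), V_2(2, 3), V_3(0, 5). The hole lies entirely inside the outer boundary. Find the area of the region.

Outer boundary:
Apply the shoelace formula: 2A = Σ (x_i·y_{i+1} − x_{i+1}·y_i), indices taken mod 5.
P→Q: (-13)(5) − (2)(13) = -91
Q→R: (2)(0) − (15)(5) = -75
R→S: (15)(-3) − (5)(0) = -45
S→T: (5)(-1) − (-1)(-3) = -8
T→P: (-1)(13) − (-13)(-1) = -26
Σ = -245
Area = |Σ|/2 = 122.5.
Hole:
Apply the shoelace formula: 2A = Σ (x_i·y_{i+1} − x_{i+1}·y_i), indices taken mod 3.
Cross-terms: 12, 10, -20  ⇒  Σ = 2
Area = |Σ|/2 = 1.
Net area = 122.5 − 1 = 121.5.

121.5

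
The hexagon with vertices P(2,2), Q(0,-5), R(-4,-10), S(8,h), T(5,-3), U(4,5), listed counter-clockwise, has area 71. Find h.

-9

Write out the shoelace sum; only the two edges meeting at S involve h:
2·Area = [((-4)·h − 8·(-10)) + (8·(-3) − 5·h)] + 5
       = -9·h + 61 = 142
⇒ h = -9.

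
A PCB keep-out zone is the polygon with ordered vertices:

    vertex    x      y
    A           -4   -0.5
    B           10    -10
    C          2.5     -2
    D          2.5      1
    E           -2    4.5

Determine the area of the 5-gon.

Apply the shoelace formula: 2A = Σ (x_i·y_{i+1} − x_{i+1}·y_i), indices taken mod 5.
A→B: (-4)(-10) − (10)(-0.5) = 45
B→C: (10)(-2) − (2.5)(-10) = 5
C→D: (2.5)(1) − (2.5)(-2) = 7.5
D→E: (2.5)(4.5) − (-2)(1) = 13.25
E→A: (-2)(-0.5) − (-4)(4.5) = 19
Σ = 89.75
Area = |Σ|/2 = 44.875.

44.875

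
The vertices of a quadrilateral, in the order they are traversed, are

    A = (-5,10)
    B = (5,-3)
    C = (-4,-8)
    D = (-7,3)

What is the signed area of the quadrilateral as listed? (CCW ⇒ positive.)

-105

A→B: (-5)(-3) − (5)(10) = -35
B→C: (5)(-8) − (-4)(-3) = -52
C→D: (-4)(3) − (-7)(-8) = -68
D→A: (-7)(10) − (-5)(3) = -55
Σ = -210
Signed area = Σ/2 = -105 (negative ⇒ clockwise traversal).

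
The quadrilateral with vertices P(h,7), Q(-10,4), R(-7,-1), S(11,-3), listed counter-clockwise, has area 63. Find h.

-13

The doubled signed area Σ (x_i y_{i+1} − x_{i+1} y_i) is linear in h.
With h=0 it equals 217; the coefficient of h is 7 (from the two edges through P).
So 7·h + 217 = 2·63 = 126 ⇒ h = -13.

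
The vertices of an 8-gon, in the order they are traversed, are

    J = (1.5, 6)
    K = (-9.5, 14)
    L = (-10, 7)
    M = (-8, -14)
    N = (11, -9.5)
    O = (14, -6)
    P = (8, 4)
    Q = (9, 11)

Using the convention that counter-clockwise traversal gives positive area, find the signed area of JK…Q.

419

Σ = (78) + (73.5) + (196) + (230) + (67) + (104) + (52) + (37.5) = 838
Signed area = Σ/2 = 419 (positive ⇒ counter-clockwise traversal).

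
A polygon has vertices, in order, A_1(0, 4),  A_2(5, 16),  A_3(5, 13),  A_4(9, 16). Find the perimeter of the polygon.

36

|A_1A_2| = √((5)² + (12)²) = √169 = 13
|A_2A_3| = √((0)² + (-3)²) = √9 = 3
|A_3A_4| = √((4)² + (3)²) = √25 = 5
|A_4A_1| = √((-9)² + (-12)²) = √225 = 15
Perimeter = 13 + 3 + 5 + 15 = 36.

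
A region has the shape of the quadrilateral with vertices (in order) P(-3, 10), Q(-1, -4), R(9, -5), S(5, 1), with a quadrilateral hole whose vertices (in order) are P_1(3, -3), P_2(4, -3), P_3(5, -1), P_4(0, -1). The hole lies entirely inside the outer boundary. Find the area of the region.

69

Outer boundary:
Apply Gauss's area formula: 2A = Σ (x_i·y_{i+1} − x_{i+1}·y_i), indices taken mod 4.
Cross-terms: 22, 41, 34, 53  ⇒  Σ = 150
Area = |Σ|/2 = 75.
Hole:
Apply the surveyor's formula: 2A = Σ (x_i·y_{i+1} − x_{i+1}·y_i), indices taken mod 4.
P_1→P_2: (3)(-3) − (4)(-3) = 3
P_2→P_3: (4)(-1) − (5)(-3) = 11
P_3→P_4: (5)(-1) − (0)(-1) = -5
P_4→P_1: (0)(-3) − (3)(-1) = 3
Σ = 12
Area = |Σ|/2 = 6.
Net area = 75 − 6 = 69.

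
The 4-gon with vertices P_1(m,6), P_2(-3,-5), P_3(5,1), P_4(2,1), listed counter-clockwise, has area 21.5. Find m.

The doubled signed area Σ (x_i y_{i+1} − x_{i+1} y_i) is linear in m.
With m=0 it equals 55; the coefficient of m is -6 (from the two edges through P_1).
So -6·m + 55 = 2·21.5 = 43 ⇒ m = 2.

2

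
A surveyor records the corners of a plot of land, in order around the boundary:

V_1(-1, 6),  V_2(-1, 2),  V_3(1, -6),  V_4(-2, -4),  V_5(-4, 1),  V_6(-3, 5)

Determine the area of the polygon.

V_1→V_2: (-1)(2) − (-1)(6) = 4
V_2→V_3: (-1)(-6) − (1)(2) = 4
V_3→V_4: (1)(-4) − (-2)(-6) = -16
V_4→V_5: (-2)(1) − (-4)(-4) = -18
V_5→V_6: (-4)(5) − (-3)(1) = -17
V_6→V_1: (-3)(6) − (-1)(5) = -13
Σ = -56
Area = |Σ|/2 = 28.

28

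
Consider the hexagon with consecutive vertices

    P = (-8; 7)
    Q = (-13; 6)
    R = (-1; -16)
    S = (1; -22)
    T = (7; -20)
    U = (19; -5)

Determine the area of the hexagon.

433.5

Apply the shoelace formula: 2A = Σ (x_i·y_{i+1} − x_{i+1}·y_i), indices taken mod 6.
Σ = (43) + (214) + (38) + (134) + (345) + (93) = 867
Area = |Σ|/2 = 433.5.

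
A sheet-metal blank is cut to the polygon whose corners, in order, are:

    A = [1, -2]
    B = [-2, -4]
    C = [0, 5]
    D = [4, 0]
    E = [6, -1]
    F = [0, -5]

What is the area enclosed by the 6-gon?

33.5

Σ = (-8) + (-10) + (-20) + (-4) + (-30) + (5) = -67
Area = |Σ|/2 = 33.5.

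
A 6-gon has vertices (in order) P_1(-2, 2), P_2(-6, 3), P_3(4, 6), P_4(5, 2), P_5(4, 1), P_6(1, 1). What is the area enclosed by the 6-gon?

Apply the shoelace formula: 2A = Σ (x_i·y_{i+1} − x_{i+1}·y_i), indices taken mod 6.
Cross-terms: 6, -48, -22, -3, 3, 4  ⇒  Σ = -60
Area = |Σ|/2 = 30.

30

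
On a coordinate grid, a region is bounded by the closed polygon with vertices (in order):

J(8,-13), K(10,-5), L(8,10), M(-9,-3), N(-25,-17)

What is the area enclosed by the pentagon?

417.5

Σ = (90) + (140) + (66) + (78) + (461) = 835
Area = |Σ|/2 = 417.5.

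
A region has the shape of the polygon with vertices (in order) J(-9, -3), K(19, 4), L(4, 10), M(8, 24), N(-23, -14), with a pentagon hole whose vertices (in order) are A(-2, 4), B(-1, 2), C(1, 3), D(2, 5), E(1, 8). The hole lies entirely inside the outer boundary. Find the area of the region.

Outer boundary:
Apply the surveyor's formula: 2A = Σ (x_i·y_{i+1} − x_{i+1}·y_i), indices taken mod 5.
Σ = (21) + (174) + (16) + (440) + (-57) = 594
Area = |Σ|/2 = 297.
Hole:
Cross-terms: 0, -5, -1, 11, 20  ⇒  Σ = 25
Area = |Σ|/2 = 12.5.
Net area = 297 − 12.5 = 284.5.

284.5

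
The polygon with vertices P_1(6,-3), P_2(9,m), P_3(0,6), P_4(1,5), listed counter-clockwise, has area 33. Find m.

4

Write out the shoelace sum; only the two edges meeting at P_2 involve m:
2·Area = [(6·m − 9·(-3)) + (9·6 − 0·m)] + -39
       = 6·m + 42 = 66
⇒ m = 4.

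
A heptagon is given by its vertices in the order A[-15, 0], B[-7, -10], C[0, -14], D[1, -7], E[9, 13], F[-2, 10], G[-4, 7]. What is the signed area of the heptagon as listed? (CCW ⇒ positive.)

Apply the shoelace formula: 2A = Σ (x_i·y_{i+1} − x_{i+1}·y_i), indices taken mod 7.
A→B: (-15)(-10) − (-7)(0) = 150
B→C: (-7)(-14) − (0)(-10) = 98
C→D: (0)(-7) − (1)(-14) = 14
D→E: (1)(13) − (9)(-7) = 76
E→F: (9)(10) − (-2)(13) = 116
F→G: (-2)(7) − (-4)(10) = 26
G→A: (-4)(0) − (-15)(7) = 105
Σ = 585
Signed area = Σ/2 = 292.5 (positive ⇒ counter-clockwise traversal).

292.5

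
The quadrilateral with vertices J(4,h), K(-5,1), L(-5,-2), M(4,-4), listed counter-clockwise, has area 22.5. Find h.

-2

The doubled signed area Σ (x_i y_{i+1} − x_{i+1} y_i) is linear in h.
With h=0 it equals 63; the coefficient of h is 9 (from the two edges through J).
So 9·h + 63 = 2·22.5 = 45 ⇒ h = -2.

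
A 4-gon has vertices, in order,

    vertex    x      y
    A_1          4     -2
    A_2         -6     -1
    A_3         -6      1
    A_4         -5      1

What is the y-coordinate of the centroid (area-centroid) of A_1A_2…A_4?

Apply the surveyor's formula. First the cross-terms c_i = x_i·y_{i+1} − x_{i+1}·y_i:
  -16, -12, -1, 6  ⇒  2A = -23, A = -11.5.
Then Σ (y_i + y_{i+1})·c_i = 40, so ȳ = 40 / (6·(-11.5)) = -40/69.

-40/69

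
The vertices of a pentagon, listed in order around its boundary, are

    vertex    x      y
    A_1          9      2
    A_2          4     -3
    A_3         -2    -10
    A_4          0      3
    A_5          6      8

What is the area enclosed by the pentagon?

Apply Gauss's area formula: 2A = Σ (x_i·y_{i+1} − x_{i+1}·y_i), indices taken mod 5.
Σ = (-35) + (-46) + (-6) + (-18) + (-60) = -165
Area = |Σ|/2 = 82.5.

82.5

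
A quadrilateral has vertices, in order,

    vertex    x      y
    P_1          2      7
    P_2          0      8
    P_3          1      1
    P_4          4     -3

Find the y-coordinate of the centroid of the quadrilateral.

106/35

Apply the shoelace (surveyor's) formula. First the cross-terms c_i = x_i·y_{i+1} − x_{i+1}·y_i:
  16, -8, -7, 34  ⇒  2A = 35, A = 17.5.
Then Σ (y_i + y_{i+1})·c_i = 318, so ȳ = 318 / (6·17.5) = 106/35.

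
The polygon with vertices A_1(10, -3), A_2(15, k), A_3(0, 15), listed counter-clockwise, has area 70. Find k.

2

The doubled signed area Σ (x_i y_{i+1} − x_{i+1} y_i) is linear in k.
With k=0 it equals 120; the coefficient of k is 10 (from the two edges through A_2).
So 10·k + 120 = 2·70 = 140 ⇒ k = 2.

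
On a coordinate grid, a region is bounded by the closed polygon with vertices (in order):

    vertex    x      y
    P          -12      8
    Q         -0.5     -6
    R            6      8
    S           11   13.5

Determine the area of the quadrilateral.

Σ = (76) + (32) + (-7) + (250) = 351
Area = |Σ|/2 = 175.5.

175.5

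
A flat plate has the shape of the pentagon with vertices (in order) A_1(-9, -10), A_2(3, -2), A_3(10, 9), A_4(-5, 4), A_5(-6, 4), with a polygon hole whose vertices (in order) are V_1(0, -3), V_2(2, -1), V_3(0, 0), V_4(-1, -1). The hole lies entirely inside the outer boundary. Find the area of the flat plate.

Outer boundary:
Apply the shoelace (surveyor's) formula: 2A = Σ (x_i·y_{i+1} − x_{i+1}·y_i), indices taken mod 5.
Cross-terms: 48, 47, 85, 4, 96  ⇒  Σ = 280
Area = |Σ|/2 = 140.
Hole:
Apply the shoelace (surveyor's) formula: 2A = Σ (x_i·y_{i+1} − x_{i+1}·y_i), indices taken mod 4.
V_1→V_2: (0)(-1) − (2)(-3) = 6
V_2→V_3: (2)(0) − (0)(-1) = 0
V_3→V_4: (0)(-1) − (-1)(0) = 0
V_4→V_1: (-1)(-3) − (0)(-1) = 3
Σ = 9
Area = |Σ|/2 = 4.5.
Net area = 140 − 4.5 = 135.5.

135.5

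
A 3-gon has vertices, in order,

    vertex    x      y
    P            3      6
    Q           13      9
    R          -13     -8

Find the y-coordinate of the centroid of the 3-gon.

Apply the shoelace formula. First the cross-terms c_i = x_i·y_{i+1} − x_{i+1}·y_i:
  -51, 13, -54  ⇒  2A = -92, A = -46.
Then Σ (y_i + y_{i+1})·c_i = -644, so ȳ = -644 / (6·(-46)) = 7/3.

7/3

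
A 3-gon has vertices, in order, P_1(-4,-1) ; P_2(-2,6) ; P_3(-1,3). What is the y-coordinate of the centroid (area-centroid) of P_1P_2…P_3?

Apply the surveyor's formula. First the cross-terms c_i = x_i·y_{i+1} − x_{i+1}·y_i:
  -26, 0, 13  ⇒  2A = -13, A = -6.5.
Then Σ (y_i + y_{i+1})·c_i = -104, so ȳ = -104 / (6·(-6.5)) = 8/3.

8/3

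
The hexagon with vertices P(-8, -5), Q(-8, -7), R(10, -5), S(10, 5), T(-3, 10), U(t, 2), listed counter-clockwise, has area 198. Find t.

-3

The doubled signed area Σ (x_i y_{i+1} − x_{i+1} y_i) is linear in t.
With t=0 it equals 351; the coefficient of t is -15 (from the two edges through U).
So -15·t + 351 = 2·198 = 396 ⇒ t = -3.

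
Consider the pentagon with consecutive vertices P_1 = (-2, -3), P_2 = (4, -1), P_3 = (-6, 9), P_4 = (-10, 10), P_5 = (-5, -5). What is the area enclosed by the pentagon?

89.5

Apply the shoelace formula: 2A = Σ (x_i·y_{i+1} − x_{i+1}·y_i), indices taken mod 5.
P_1→P_2: (-2)(-1) − (4)(-3) = 14
P_2→P_3: (4)(9) − (-6)(-1) = 30
P_3→P_4: (-6)(10) − (-10)(9) = 30
P_4→P_5: (-10)(-5) − (-5)(10) = 100
P_5→P_1: (-5)(-3) − (-2)(-5) = 5
Σ = 179
Area = |Σ|/2 = 89.5.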